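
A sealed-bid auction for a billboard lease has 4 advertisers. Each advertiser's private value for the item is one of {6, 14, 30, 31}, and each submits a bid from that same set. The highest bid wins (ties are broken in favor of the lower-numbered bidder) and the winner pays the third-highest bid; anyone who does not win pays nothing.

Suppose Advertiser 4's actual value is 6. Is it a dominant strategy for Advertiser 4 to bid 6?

Yes

Check each profile of the others' bids and compare truth against every alternative bid.
Others bid (6, 6, 6): truth gives 0, best alternative gives 0.
Others bid (6, 6, 14): truth gives 0, best alternative gives 0.
Others bid (6, 6, 30): truth gives 0, best alternative gives 0.
Others bid (6, 6, 31): truth gives 0, best alternative gives 0.
Others bid (6, 14, 6): truth gives 0, best alternative gives 0.
Others bid (6, 14, 14): truth gives 0, best alternative gives 0.
(Remaining 58 profiles checked similarly; truth is weakly best in each.)
In every case the truthful bid is at least as good as any alternative, so it is a dominant strategy.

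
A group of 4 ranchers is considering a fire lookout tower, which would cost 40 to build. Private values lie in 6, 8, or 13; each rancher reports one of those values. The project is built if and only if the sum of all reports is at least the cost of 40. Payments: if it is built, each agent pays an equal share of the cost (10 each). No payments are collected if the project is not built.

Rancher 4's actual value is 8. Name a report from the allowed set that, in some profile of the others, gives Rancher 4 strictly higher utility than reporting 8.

6

Suppose Rancher 1 reports 6, Rancher 2 reports 13 and Rancher 3 reports 13.
Report 8: project built, pays 10, utility 8 - 10 = -2.
Report 6: project not built, utility 0.
So reporting 6 beats truth here (0 > -2).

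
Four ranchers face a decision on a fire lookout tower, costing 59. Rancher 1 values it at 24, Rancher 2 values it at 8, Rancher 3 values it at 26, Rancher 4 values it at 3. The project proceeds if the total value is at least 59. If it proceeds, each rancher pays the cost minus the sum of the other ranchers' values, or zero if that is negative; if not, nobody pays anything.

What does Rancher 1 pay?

22

Total value 61 ≥ cost 59, so the project is built.
The other ranchers' values sum to 37.
Cost minus that sum is 59 - 37 = 22.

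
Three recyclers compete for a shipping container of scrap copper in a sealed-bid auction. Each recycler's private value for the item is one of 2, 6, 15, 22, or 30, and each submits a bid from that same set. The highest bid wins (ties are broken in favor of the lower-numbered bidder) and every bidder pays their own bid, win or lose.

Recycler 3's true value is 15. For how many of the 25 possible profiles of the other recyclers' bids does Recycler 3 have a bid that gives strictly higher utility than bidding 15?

Others bid (2, 2): truth gives 0; bid 6 gives 9 > 0. Violating.
Others bid (2, 15): truth gives -15; bid 2 gives -2 > -15. Violating.
Others bid (2, 22): truth gives -15; bid 2 gives -2 > -15. Violating.
Others bid (2, 30): truth gives -15; bid 2 gives -2 > -15. Violating.
Others bid (2, 6): truth gives 0; no alternative beats it.
Others bid (6, 2): truth gives 0; no alternative beats it.
(Checking all 25 profiles: 22 have a profitable deviation, 3 do not.)

22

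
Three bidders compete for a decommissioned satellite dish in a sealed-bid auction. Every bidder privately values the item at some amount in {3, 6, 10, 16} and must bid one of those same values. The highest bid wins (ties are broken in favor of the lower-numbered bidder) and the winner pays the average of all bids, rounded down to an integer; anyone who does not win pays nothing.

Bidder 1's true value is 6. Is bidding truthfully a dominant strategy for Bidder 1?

No

Consider the case where Bidder 2 bids 3 and Bidder 3 bids 3.
Truthful bid 6: wins, pays 4, utility 6 - 4 = 2.
Bid 3 instead: wins, pays 3, utility 6 - 3 = 3.
Since 3 > 2, bidding 3 is strictly better here, so truthful bidding is not dominant.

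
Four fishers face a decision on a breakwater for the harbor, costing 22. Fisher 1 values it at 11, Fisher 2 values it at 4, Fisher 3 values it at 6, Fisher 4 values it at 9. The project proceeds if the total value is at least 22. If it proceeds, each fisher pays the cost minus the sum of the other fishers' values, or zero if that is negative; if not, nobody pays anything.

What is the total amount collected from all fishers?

4

Total value 30 ≥ cost 22, so it is built.
Fisher 1: others sum to 19; max(0, 22 - 19) = 3.
Fisher 2: others sum to 26; max(0, 22 - 26) = 0.
Fisher 3: others sum to 24; max(0, 22 - 24) = 0.
Fisher 4: others sum to 21; max(0, 22 - 21) = 1.
Total collected = 3 + 0 + 0 + 1 = 4.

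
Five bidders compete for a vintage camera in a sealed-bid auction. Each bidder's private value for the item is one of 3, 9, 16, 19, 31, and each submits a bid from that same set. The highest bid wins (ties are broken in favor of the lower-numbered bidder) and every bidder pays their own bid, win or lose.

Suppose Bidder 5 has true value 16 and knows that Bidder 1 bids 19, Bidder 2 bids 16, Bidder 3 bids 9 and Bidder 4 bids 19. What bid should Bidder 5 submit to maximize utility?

Bid 3: loses but pays 3, utility -3.
Bid 9: loses but pays 9, utility -9.
Bid 16: loses but pays 16, utility -16.
Bid 19: loses but pays 19, utility -19.
Bid 31: wins, pays 31, utility 16 - 31 = -15.
The best choice is 3 with utility -3.

3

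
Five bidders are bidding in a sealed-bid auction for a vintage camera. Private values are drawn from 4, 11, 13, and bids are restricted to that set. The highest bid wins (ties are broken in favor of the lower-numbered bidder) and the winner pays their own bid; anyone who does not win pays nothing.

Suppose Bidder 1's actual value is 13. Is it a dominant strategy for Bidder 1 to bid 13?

No

Consider the case where Bidder 2 bids 4, Bidder 3 bids 4, Bidder 4 bids 4 and Bidder 5 bids 4.
Truthful bid 13: wins, pays 13, utility 13 - 13 = 0.
Bid 4 instead: wins, pays 4, utility 13 - 4 = 9.
Since 9 > 0, bidding 4 is strictly better here, so truthful bidding is not dominant.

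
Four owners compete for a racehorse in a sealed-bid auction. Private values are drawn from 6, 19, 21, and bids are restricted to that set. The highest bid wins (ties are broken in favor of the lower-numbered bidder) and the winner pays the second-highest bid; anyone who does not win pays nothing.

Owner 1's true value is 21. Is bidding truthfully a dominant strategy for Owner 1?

Yes

Check each profile of the others' bids and compare truth against every alternative bid.
Others bid (6, 6, 6): truth gives 15, best alternative gives 15.
Others bid (6, 6, 19): truth gives 2, best alternative gives 2.
Others bid (6, 19, 6): truth gives 2, best alternative gives 2.
Others bid (6, 19, 19): truth gives 2, best alternative gives 2.
Others bid (19, 6, 6): truth gives 2, best alternative gives 2.
Others bid (19, 6, 19): truth gives 2, best alternative gives 2.
(Remaining 21 profiles checked similarly; truth is weakly best in each.)
In every case the truthful bid is at least as good as any alternative, so it is a dominant strategy.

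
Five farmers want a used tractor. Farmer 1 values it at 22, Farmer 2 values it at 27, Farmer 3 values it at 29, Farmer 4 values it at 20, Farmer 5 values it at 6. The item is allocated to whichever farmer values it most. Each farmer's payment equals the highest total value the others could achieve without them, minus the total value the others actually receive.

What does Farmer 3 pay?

27

Farmer 3 has the highest value and receives the item.
Without Farmer 3, the item would go to the next-highest value, 27, so the others could achieve 27.
With Farmer 3 present and winning, the others receive nothing, so their total is 0.
Payment = 27 - 0 = 27.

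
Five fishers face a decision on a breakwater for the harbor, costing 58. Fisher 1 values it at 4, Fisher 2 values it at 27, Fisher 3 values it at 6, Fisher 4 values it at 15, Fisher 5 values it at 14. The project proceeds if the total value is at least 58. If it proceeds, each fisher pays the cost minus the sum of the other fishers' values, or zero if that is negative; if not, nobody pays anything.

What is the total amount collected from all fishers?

32

Total value 66 ≥ cost 58, so it is built.
Fisher 1: others sum to 62; max(0, 58 - 62) = 0.
Fisher 2: others sum to 39; max(0, 58 - 39) = 19.
Fisher 3: others sum to 60; max(0, 58 - 60) = 0.
Fisher 4: others sum to 51; max(0, 58 - 51) = 7.
Fisher 5: others sum to 52; max(0, 58 - 52) = 6.
Total collected = 0 + 19 + 0 + 7 + 6 = 32.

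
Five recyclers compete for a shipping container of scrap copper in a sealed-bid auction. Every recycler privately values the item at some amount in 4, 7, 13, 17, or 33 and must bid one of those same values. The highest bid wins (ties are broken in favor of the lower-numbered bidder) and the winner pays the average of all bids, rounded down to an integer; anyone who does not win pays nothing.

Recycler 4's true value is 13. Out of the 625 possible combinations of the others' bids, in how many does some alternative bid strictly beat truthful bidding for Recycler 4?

Others bid (4, 4, 4, 4): truth gives 8; bid 7 gives 9 > 8. Violating.
Others bid (4, 4, 4, 7): truth gives 7; bid 7 gives 8 > 7. Violating.
Others bid (4, 4, 4, 17): truth gives 0; bid 17 gives 4 > 0. Violating.
Others bid (4, 4, 7, 17): truth gives 0; bid 17 gives 4 > 0. Violating.
Others bid (4, 4, 4, 13): truth gives 6; no alternative beats it.
Others bid (4, 4, 4, 33): truth gives 0; no alternative beats it.
(Checking all 625 profiles: 84 have a profitable deviation, 541 do not.)

84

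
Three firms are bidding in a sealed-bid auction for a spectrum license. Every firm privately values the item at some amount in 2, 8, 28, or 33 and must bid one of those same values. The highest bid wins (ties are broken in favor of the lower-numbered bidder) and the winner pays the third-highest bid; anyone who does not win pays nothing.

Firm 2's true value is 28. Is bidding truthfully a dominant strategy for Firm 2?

Consider the case where Firm 1 bids 2 and Firm 3 bids 33.
Truthful bid 28: loses, pays 0, utility 0.
Bid 33 instead: wins, pays 2, utility 28 - 2 = 26.
Since 26 > 0, bidding 33 is strictly better here, so truthful bidding is not dominant.

No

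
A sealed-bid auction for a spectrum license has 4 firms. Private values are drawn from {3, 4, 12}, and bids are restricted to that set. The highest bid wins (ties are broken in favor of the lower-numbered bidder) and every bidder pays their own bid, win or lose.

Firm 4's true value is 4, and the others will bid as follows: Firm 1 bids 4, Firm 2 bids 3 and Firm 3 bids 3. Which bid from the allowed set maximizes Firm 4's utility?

Bid 3: loses but pays 3, utility -3.
Bid 4: loses but pays 4, utility -4.
Bid 12: wins, pays 12, utility 4 - 12 = -8.
The best choice is 3 with utility -3.

3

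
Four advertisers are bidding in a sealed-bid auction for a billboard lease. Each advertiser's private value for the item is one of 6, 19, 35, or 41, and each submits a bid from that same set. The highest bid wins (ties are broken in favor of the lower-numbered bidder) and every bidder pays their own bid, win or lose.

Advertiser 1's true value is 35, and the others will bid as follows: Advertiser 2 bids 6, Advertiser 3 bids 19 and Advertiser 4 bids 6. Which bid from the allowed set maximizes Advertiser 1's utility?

Bid 6: loses but pays 6, utility -6.
Bid 19: wins, pays 19, utility 35 - 19 = 16.
Bid 35: wins, pays 35, utility 35 - 35 = 0.
Bid 41: wins, pays 41, utility 35 - 41 = -6.
The best choice is 19 with utility 16.

19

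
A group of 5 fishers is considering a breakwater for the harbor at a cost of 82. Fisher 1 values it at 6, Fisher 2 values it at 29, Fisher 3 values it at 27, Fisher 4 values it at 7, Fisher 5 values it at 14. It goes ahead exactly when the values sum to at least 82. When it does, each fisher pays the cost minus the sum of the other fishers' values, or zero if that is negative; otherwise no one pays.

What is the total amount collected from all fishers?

Total value 83 ≥ cost 82, so it is built.
Fisher 1: others sum to 77; max(0, 82 - 77) = 5.
Fisher 2: others sum to 54; max(0, 82 - 54) = 28.
Fisher 3: others sum to 56; max(0, 82 - 56) = 26.
Fisher 4: others sum to 76; max(0, 82 - 76) = 6.
Fisher 5: others sum to 69; max(0, 82 - 69) = 13.
Total collected = 5 + 28 + 26 + 6 + 13 = 78.

78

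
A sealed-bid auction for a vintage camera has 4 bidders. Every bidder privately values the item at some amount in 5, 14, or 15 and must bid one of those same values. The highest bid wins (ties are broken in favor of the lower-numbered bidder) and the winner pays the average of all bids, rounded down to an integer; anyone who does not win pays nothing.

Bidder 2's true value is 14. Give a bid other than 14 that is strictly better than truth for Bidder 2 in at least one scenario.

15

Suppose Bidder 1 bids 5, Bidder 3 bids 5 and Bidder 4 bids 15.
Bid 14: loses, pays 0, utility 0.
Bid 15: wins, pays 10, utility 14 - 10 = 4.
So bidding 15 beats truth here (4 > 0).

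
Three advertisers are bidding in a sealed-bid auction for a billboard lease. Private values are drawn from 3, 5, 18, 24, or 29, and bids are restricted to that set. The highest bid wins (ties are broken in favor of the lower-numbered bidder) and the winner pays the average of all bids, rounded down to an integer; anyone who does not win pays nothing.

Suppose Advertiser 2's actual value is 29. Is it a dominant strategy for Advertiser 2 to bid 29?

Consider the case where Advertiser 1 bids 3 and Advertiser 3 bids 3.
Truthful bid 29: wins, pays 11, utility 29 - 11 = 18.
Bid 5 instead: wins, pays 3, utility 29 - 3 = 26.
Since 26 > 18, bidding 5 is strictly better here, so truthful bidding is not dominant.

No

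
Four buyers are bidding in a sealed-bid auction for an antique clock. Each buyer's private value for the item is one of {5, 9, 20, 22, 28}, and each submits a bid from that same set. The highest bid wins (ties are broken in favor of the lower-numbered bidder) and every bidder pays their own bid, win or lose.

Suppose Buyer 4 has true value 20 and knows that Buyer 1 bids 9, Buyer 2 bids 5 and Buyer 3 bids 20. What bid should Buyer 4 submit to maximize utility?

22

Bid 5: loses but pays 5, utility -5.
Bid 9: loses but pays 9, utility -9.
Bid 20: loses but pays 20, utility -20.
Bid 22: wins, pays 22, utility 20 - 22 = -2.
Bid 28: wins, pays 28, utility 20 - 28 = -8.
The best choice is 22 with utility -2.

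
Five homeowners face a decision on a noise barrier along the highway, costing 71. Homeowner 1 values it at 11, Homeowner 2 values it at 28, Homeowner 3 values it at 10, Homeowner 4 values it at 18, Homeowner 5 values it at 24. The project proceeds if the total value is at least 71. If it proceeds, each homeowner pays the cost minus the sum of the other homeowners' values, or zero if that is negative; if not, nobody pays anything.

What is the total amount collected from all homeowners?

Total value 91 ≥ cost 71, so it is built.
Homeowner 1: others sum to 80; max(0, 71 - 80) = 0.
Homeowner 2: others sum to 63; max(0, 71 - 63) = 8.
Homeowner 3: others sum to 81; max(0, 71 - 81) = 0.
Homeowner 4: others sum to 73; max(0, 71 - 73) = 0.
Homeowner 5: others sum to 67; max(0, 71 - 67) = 4.
Total collected = 0 + 8 + 0 + 0 + 4 = 12.

12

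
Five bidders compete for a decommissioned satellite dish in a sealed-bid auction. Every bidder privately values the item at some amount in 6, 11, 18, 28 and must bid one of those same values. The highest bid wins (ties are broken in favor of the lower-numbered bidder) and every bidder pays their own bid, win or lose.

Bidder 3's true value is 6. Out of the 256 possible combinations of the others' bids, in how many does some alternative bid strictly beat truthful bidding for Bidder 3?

Others bid (6, 6, 6, 6): truth gives -6; bid 11 gives -5 > -6. Violating.
Others bid (6, 6, 6, 11): truth gives -6; bid 11 gives -5 > -6. Violating.
Others bid (6, 6, 11, 6): truth gives -6; bid 11 gives -5 > -6. Violating.
Others bid (6, 6, 11, 11): truth gives -6; bid 11 gives -5 > -6. Violating.
Others bid (6, 6, 6, 18): truth gives -6; no alternative beats it.
Others bid (6, 6, 6, 28): truth gives -6; no alternative beats it.
(Checking all 256 profiles: 4 have a profitable deviation, 252 do not.)

4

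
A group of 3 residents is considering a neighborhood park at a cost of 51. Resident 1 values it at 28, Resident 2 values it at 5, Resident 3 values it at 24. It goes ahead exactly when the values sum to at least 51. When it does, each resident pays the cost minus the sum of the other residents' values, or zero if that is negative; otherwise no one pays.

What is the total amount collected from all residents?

Total value 57 ≥ cost 51, so it is built.
Resident 1: others sum to 29; max(0, 51 - 29) = 22.
Resident 2: others sum to 52; max(0, 51 - 52) = 0.
Resident 3: others sum to 33; max(0, 51 - 33) = 18.
Total collected = 22 + 0 + 18 = 40.

40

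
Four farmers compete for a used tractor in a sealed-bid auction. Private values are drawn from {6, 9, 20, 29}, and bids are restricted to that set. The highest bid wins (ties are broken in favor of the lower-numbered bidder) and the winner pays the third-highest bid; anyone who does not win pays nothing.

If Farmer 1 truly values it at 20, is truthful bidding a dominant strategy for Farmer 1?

Consider the case where Farmer 2 bids 6, Farmer 3 bids 6 and Farmer 4 bids 29.
Truthful bid 20: loses, pays 0, utility 0.
Bid 29 instead: wins, pays 6, utility 20 - 6 = 14.
Since 14 > 0, bidding 29 is strictly better here, so truthful bidding is not dominant.

No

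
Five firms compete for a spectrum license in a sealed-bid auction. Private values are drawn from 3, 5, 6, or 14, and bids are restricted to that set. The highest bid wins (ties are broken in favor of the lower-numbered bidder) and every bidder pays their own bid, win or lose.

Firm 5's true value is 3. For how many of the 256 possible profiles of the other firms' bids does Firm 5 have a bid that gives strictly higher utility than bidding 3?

Others bid (3, 3, 3, 3): truth gives -3; bid 5 gives -2 > -3. Violating.
Others bid (3, 3, 3, 5): truth gives -3; no alternative beats it.
Others bid (3, 3, 3, 6): truth gives -3; no alternative beats it.
(Checking all 256 profiles: 1 has a profitable deviation, 255 do not.)

1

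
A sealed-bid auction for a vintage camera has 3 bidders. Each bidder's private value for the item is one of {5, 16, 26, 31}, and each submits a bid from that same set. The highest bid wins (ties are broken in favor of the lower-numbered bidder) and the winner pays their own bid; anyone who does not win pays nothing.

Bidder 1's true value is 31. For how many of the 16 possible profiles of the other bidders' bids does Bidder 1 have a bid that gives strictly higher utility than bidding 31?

Others bid (5, 5): truth gives 0; bid 5 gives 26 > 0. Violating.
Others bid (5, 16): truth gives 0; bid 16 gives 15 > 0. Violating.
Others bid (5, 26): truth gives 0; bid 26 gives 5 > 0. Violating.
Others bid (16, 5): truth gives 0; bid 16 gives 15 > 0. Violating.
Others bid (5, 31): truth gives 0; no alternative beats it.
Others bid (16, 31): truth gives 0; no alternative beats it.
(Checking all 16 profiles: 9 have a profitable deviation, 7 do not.)

9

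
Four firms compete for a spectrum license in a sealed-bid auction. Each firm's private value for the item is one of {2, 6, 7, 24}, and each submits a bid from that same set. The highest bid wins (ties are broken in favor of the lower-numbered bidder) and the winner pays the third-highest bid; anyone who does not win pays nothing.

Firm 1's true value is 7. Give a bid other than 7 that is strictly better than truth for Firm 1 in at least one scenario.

Suppose Firm 2 bids 2, Firm 3 bids 2 and Firm 4 bids 24.
Bid 7: loses, pays 0, utility 0.
Bid 24: wins, pays 2, utility 7 - 2 = 5.
So bidding 24 beats truth here (5 > 0).

24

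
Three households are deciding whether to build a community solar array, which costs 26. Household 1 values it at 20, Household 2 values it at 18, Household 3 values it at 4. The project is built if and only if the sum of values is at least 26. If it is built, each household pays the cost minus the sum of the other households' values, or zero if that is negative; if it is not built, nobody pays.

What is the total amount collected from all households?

6

Total value 42 ≥ cost 26, so it is built.
Household 1: others sum to 22; max(0, 26 - 22) = 4.
Household 2: others sum to 24; max(0, 26 - 24) = 2.
Household 3: others sum to 38; max(0, 26 - 38) = 0.
Total collected = 4 + 2 + 0 = 6.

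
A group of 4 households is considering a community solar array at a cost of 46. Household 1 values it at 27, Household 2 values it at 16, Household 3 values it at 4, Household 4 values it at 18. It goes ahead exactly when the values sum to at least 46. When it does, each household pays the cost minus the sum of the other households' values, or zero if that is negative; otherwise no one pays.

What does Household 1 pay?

8

Total value 65 ≥ cost 46, so the project is built.
The other households' values sum to 38.
Cost minus that sum is 46 - 38 = 8.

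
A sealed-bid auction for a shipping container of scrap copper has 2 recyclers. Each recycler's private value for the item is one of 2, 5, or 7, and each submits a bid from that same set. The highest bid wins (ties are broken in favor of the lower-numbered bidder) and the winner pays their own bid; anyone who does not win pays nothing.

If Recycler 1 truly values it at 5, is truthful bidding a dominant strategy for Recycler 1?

No

Consider the case where Recycler 2 bids 2.
Truthful bid 5: wins, pays 5, utility 5 - 5 = 0.
Bid 2 instead: wins, pays 2, utility 5 - 2 = 3.
Since 3 > 0, bidding 2 is strictly better here, so truthful bidding is not dominant.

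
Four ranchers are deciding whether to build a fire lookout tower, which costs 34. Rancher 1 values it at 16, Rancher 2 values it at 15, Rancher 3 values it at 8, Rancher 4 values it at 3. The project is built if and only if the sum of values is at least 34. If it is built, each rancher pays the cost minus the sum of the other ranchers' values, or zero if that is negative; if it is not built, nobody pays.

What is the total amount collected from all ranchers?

Total value 42 ≥ cost 34, so it is built.
Rancher 1: others sum to 26; max(0, 34 - 26) = 8.
Rancher 2: others sum to 27; max(0, 34 - 27) = 7.
Rancher 3: others sum to 34; max(0, 34 - 34) = 0.
Rancher 4: others sum to 39; max(0, 34 - 39) = 0.
Total collected = 8 + 7 + 0 + 0 = 15.

15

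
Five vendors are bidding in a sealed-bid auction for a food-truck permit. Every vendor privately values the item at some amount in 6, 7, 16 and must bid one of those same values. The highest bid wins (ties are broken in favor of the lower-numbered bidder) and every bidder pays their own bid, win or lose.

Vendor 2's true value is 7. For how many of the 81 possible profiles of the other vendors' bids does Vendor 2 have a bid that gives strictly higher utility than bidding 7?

Others bid (6, 6, 6, 16): truth gives -7; bid 6 gives -6 > -7. Violating.
Others bid (6, 6, 7, 16): truth gives -7; bid 6 gives -6 > -7. Violating.
Others bid (6, 6, 16, 6): truth gives -7; bid 6 gives -6 > -7. Violating.
Others bid (6, 6, 16, 7): truth gives -7; bid 6 gives -6 > -7. Violating.
Others bid (6, 6, 6, 6): truth gives 0; no alternative beats it.
Others bid (6, 6, 6, 7): truth gives 0; no alternative beats it.
(Checking all 81 profiles: 73 have a profitable deviation, 8 do not.)

73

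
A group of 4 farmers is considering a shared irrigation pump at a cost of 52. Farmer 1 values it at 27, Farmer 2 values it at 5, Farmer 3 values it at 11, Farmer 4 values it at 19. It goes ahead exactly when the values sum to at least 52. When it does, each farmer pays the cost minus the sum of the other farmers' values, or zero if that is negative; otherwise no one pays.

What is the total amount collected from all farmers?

27

Total value 62 ≥ cost 52, so it is built.
Farmer 1: others sum to 35; max(0, 52 - 35) = 17.
Farmer 2: others sum to 57; max(0, 52 - 57) = 0.
Farmer 3: others sum to 51; max(0, 52 - 51) = 1.
Farmer 4: others sum to 43; max(0, 52 - 43) = 9.
Total collected = 17 + 0 + 1 + 9 = 27.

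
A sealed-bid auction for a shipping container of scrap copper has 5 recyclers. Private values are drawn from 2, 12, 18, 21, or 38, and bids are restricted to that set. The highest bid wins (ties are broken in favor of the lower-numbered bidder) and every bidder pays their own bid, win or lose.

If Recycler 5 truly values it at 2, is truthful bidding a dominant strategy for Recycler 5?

Check each profile of the others' bids and compare truth against every alternative bid.
Others bid (2, 2, 2, 12): truth gives -2, best alternative gives -12.
Others bid (2, 2, 2, 18): truth gives -2, best alternative gives -12.
Others bid (2, 2, 2, 21): truth gives -2, best alternative gives -12.
Others bid (2, 2, 2, 38): truth gives -2, best alternative gives -12.
Others bid (2, 2, 12, 2): truth gives -2, best alternative gives -12.
Others bid (2, 2, 12, 12): truth gives -2, best alternative gives -12.
(Remaining 619 profiles checked similarly; truth is weakly best in each.)
In every case the truthful bid is at least as good as any alternative, so it is a dominant strategy.

Yes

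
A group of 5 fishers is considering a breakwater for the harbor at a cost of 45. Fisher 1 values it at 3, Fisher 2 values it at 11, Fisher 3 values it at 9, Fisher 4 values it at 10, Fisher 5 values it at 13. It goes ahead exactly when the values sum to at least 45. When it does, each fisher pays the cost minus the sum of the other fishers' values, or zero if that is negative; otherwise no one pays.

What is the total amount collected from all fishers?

Total value 46 ≥ cost 45, so it is built.
Fisher 1: others sum to 43; max(0, 45 - 43) = 2.
Fisher 2: others sum to 35; max(0, 45 - 35) = 10.
Fisher 3: others sum to 37; max(0, 45 - 37) = 8.
Fisher 4: others sum to 36; max(0, 45 - 36) = 9.
Fisher 5: others sum to 33; max(0, 45 - 33) = 12.
Total collected = 2 + 10 + 8 + 9 + 12 = 41.

41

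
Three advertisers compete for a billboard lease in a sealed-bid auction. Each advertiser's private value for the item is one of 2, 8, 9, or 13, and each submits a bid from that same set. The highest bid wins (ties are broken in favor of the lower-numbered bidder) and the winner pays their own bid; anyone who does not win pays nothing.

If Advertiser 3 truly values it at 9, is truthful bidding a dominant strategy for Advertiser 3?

No

Consider the case where Advertiser 1 bids 2 and Advertiser 2 bids 2.
Truthful bid 9: wins, pays 9, utility 9 - 9 = 0.
Bid 8 instead: wins, pays 8, utility 9 - 8 = 1.
Since 1 > 0, bidding 8 is strictly better here, so truthful bidding is not dominant.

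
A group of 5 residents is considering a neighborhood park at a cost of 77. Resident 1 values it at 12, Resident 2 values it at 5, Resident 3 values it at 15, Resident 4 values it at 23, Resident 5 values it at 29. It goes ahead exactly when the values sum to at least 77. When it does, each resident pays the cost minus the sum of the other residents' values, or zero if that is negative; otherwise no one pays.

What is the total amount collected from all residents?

Total value 84 ≥ cost 77, so it is built.
Resident 1: others sum to 72; max(0, 77 - 72) = 5.
Resident 2: others sum to 79; max(0, 77 - 79) = 0.
Resident 3: others sum to 69; max(0, 77 - 69) = 8.
Resident 4: others sum to 61; max(0, 77 - 61) = 16.
Resident 5: others sum to 55; max(0, 77 - 55) = 22.
Total collected = 5 + 0 + 8 + 16 + 22 = 51.

51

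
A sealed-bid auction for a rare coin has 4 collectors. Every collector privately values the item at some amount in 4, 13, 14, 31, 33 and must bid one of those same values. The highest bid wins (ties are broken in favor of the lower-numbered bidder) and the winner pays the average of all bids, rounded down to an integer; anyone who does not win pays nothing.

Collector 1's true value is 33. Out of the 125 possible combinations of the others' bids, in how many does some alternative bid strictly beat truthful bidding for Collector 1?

45

Others bid (4, 4, 4): truth gives 22; bid 4 gives 29 > 22. Violating.
Others bid (4, 4, 13): truth gives 20; bid 13 gives 25 > 20. Violating.
Others bid (4, 4, 14): truth gives 20; bid 14 gives 24 > 20. Violating.
Others bid (4, 4, 31): truth gives 15; bid 31 gives 16 > 15. Violating.
Others bid (4, 4, 33): truth gives 15; no alternative beats it.
Others bid (4, 13, 33): truth gives 13; no alternative beats it.
(Checking all 125 profiles: 45 have a profitable deviation, 80 do not.)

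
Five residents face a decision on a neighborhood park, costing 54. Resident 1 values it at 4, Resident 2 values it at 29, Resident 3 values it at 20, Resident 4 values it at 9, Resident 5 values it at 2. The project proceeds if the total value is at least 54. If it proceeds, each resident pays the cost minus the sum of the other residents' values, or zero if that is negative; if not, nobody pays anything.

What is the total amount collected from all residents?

Total value 64 ≥ cost 54, so it is built.
Resident 1: others sum to 60; max(0, 54 - 60) = 0.
Resident 2: others sum to 35; max(0, 54 - 35) = 19.
Resident 3: others sum to 44; max(0, 54 - 44) = 10.
Resident 4: others sum to 55; max(0, 54 - 55) = 0.
Resident 5: others sum to 62; max(0, 54 - 62) = 0.
Total collected = 0 + 19 + 10 + 0 + 0 = 29.

29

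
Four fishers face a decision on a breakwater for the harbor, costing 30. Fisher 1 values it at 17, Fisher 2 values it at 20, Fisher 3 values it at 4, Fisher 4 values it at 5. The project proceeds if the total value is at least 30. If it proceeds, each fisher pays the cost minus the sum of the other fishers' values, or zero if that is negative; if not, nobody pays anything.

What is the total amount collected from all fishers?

5

Total value 46 ≥ cost 30, so it is built.
Fisher 1: others sum to 29; max(0, 30 - 29) = 1.
Fisher 2: others sum to 26; max(0, 30 - 26) = 4.
Fisher 3: others sum to 42; max(0, 30 - 42) = 0.
Fisher 4: others sum to 41; max(0, 30 - 41) = 0.
Total collected = 1 + 4 + 0 + 0 = 5.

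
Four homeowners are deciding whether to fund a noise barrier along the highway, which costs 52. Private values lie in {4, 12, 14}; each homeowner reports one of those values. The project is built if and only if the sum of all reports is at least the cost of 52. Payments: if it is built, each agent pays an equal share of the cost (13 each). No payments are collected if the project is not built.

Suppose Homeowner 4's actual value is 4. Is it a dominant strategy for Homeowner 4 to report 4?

Check each profile of the others' reports and compare truth against every alternative report.
Others report (12, 14, 14): truth gives 0, best alternative gives -9.
Others report (14, 12, 14): truth gives 0, best alternative gives -9.
Others report (14, 14, 12): truth gives 0, best alternative gives -9.
Others report (14, 14, 14): truth gives 0, best alternative gives -9.
Others report (4, 4, 4): truth gives 0, best alternative gives 0.
Others report (4, 4, 12): truth gives 0, best alternative gives 0.
(Remaining 21 profiles checked similarly; truth is weakly best in each.)
In every case the truthful report is at least as good as any alternative, so it is a dominant strategy.

Yes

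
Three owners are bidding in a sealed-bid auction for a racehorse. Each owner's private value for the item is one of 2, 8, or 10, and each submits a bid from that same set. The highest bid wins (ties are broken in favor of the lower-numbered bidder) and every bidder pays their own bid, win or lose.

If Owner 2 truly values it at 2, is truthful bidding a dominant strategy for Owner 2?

Check each profile of the others' bids and compare truth against every alternative bid.
Others bid (2, 10): truth gives -2, best alternative gives -8.
Others bid (8, 2): truth gives -2, best alternative gives -8.
Others bid (8, 8): truth gives -2, best alternative gives -8.
Others bid (8, 10): truth gives -2, best alternative gives -8.
Others bid (10, 2): truth gives -2, best alternative gives -8.
Others bid (10, 8): truth gives -2, best alternative gives -8.
(Remaining 3 profiles checked similarly; truth is weakly best in each.)
In every case the truthful bid is at least as good as any alternative, so it is a dominant strategy.

Yes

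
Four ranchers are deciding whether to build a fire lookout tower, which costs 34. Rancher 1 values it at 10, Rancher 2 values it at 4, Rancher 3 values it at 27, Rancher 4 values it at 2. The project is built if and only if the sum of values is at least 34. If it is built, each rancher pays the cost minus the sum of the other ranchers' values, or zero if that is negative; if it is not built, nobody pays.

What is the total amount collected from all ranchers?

19

Total value 43 ≥ cost 34, so it is built.
Rancher 1: others sum to 33; max(0, 34 - 33) = 1.
Rancher 2: others sum to 39; max(0, 34 - 39) = 0.
Rancher 3: others sum to 16; max(0, 34 - 16) = 18.
Rancher 4: others sum to 41; max(0, 34 - 41) = 0.
Total collected = 1 + 0 + 18 + 0 = 19.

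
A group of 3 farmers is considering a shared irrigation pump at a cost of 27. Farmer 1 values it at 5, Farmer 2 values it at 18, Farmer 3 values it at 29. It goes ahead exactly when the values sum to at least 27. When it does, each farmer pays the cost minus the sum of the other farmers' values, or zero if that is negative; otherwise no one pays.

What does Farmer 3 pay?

4

Total value 52 ≥ cost 27, so the project is built.
The other farmers' values sum to 23.
Cost minus that sum is 27 - 23 = 4.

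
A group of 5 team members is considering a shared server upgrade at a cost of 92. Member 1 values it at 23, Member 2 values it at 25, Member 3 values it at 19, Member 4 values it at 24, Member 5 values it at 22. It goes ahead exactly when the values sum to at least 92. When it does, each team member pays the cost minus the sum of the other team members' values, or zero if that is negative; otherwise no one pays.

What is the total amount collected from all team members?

10

Total value 113 ≥ cost 92, so it is built.
Member 1: others sum to 90; max(0, 92 - 90) = 2.
Member 2: others sum to 88; max(0, 92 - 88) = 4.
Member 3: others sum to 94; max(0, 92 - 94) = 0.
Member 4: others sum to 89; max(0, 92 - 89) = 3.
Member 5: others sum to 91; max(0, 92 - 91) = 1.
Total collected = 2 + 4 + 0 + 3 + 1 = 10.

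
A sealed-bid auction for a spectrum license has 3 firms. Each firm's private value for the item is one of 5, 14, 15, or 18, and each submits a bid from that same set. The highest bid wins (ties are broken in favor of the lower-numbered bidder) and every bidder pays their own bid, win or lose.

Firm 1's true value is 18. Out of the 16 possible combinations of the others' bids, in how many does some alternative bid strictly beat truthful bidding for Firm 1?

9

Others bid (5, 5): truth gives 0; bid 5 gives 13 > 0. Violating.
Others bid (5, 14): truth gives 0; bid 14 gives 4 > 0. Violating.
Others bid (5, 15): truth gives 0; bid 15 gives 3 > 0. Violating.
Others bid (14, 5): truth gives 0; bid 14 gives 4 > 0. Violating.
Others bid (5, 18): truth gives 0; no alternative beats it.
Others bid (14, 18): truth gives 0; no alternative beats it.
(Checking all 16 profiles: 9 have a profitable deviation, 7 do not.)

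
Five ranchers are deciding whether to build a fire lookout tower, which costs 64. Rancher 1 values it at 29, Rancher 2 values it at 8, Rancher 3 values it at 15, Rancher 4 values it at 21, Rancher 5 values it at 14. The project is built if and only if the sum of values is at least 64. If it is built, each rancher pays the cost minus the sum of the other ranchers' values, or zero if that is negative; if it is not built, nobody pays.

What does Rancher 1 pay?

Total value 87 ≥ cost 64, so the project is built.
The other ranchers' values sum to 58.
Cost minus that sum is 64 - 58 = 6.

6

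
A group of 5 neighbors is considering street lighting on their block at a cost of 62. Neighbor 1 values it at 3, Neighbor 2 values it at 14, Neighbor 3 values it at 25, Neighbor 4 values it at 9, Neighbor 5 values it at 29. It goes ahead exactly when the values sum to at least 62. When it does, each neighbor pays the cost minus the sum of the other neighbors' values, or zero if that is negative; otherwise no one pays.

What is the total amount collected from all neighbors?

18

Total value 80 ≥ cost 62, so it is built.
Neighbor 1: others sum to 77; max(0, 62 - 77) = 0.
Neighbor 2: others sum to 66; max(0, 62 - 66) = 0.
Neighbor 3: others sum to 55; max(0, 62 - 55) = 7.
Neighbor 4: others sum to 71; max(0, 62 - 71) = 0.
Neighbor 5: others sum to 51; max(0, 62 - 51) = 11.
Total collected = 0 + 0 + 7 + 0 + 11 = 18.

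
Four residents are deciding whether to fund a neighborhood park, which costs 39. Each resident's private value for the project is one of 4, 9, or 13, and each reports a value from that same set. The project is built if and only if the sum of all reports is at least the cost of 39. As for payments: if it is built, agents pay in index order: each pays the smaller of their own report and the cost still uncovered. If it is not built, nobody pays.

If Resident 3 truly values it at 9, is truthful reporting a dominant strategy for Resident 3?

Consider the case where Resident 1 reports 9, Resident 2 reports 13 and Resident 4 reports 13.
Truthful report 9: project built, pays 9, utility 9 - 9 = 0.
Report 4 instead: project built, pays 4, utility 9 - 4 = 5.
Since 5 > 0, reporting 4 is strictly better here, so truthful reporting is not dominant.

No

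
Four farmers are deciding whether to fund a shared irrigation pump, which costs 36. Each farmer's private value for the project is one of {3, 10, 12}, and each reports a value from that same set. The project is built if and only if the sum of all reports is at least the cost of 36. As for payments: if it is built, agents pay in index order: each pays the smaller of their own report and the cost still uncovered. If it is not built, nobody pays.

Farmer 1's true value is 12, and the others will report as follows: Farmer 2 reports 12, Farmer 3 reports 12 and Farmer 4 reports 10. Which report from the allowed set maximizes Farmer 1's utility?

3

Report 3: project built, pays 3, utility 12 - 3 = 9.
Report 10: project built, pays 10, utility 12 - 10 = 2.
Report 12: project built, pays 12, utility 12 - 12 = 0.
The best choice is 3 with utility 9.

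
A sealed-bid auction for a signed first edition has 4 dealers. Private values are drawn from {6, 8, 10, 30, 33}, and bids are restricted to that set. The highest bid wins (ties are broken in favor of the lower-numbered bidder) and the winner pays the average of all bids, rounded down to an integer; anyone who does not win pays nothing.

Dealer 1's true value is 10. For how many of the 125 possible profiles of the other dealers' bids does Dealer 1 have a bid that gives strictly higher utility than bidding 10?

4

Others bid (6, 6, 6): truth gives 3; bid 6 gives 4 > 3. Violating.
Others bid (6, 8, 8): truth gives 2; bid 8 gives 3 > 2. Violating.
Others bid (8, 6, 8): truth gives 2; bid 8 gives 3 > 2. Violating.
Others bid (8, 8, 6): truth gives 2; bid 8 gives 3 > 2. Violating.
Others bid (6, 6, 8): truth gives 3; no alternative beats it.
Others bid (6, 6, 10): truth gives 2; no alternative beats it.
(Checking all 125 profiles: 4 have a profitable deviation, 121 do not.)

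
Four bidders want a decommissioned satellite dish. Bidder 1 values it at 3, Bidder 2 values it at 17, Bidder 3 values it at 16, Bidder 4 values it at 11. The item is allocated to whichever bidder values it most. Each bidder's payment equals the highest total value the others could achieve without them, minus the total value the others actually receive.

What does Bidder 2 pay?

16

Bidder 2 has the highest value and receives the item.
Without Bidder 2, the item would go to the next-highest value, 16, so the others could achieve 16.
With Bidder 2 present and winning, the others receive nothing, so their total is 0.
Payment = 16 - 0 = 16.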